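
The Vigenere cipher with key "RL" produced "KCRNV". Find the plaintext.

Step 1: Extend key: RLRLR
Step 2: Decrypt each letter (c - k) mod 26:
  K(10) - R(17) = (10-17) mod 26 = 19 = T
  C(2) - L(11) = (2-11) mod 26 = 17 = R
  R(17) - R(17) = (17-17) mod 26 = 0 = A
  N(13) - L(11) = (13-11) mod 26 = 2 = C
  V(21) - R(17) = (21-17) mod 26 = 4 = E
Plaintext: TRACE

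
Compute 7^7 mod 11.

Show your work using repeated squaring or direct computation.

Step 1: Compute 7^7 mod 11 step by step, reducing modulo 11 at each step.
  7^1 mod 11 = 7
  7^2 mod 11 = (7 * 7) mod 11 = 5
  7^3 mod 11 = (5 * 7) mod 11 = 2
  7^4 mod 11 = (2 * 7) mod 11 = 3
  7^5 mod 11 = (3 * 7) mod 11 = 10
  7^6 mod 11 = (10 * 7) mod 11 = 4
  7^7 mod 11 = (4 * 7) mod 11 = 6
Step 2: Result = 6.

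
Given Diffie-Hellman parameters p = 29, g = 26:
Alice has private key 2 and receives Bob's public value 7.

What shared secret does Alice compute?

Step 1: s = B^a mod p = 7^2 mod 29.
  7^1 mod 29 = 7
  7^2 mod 29 = (7 * 7) mod 29 = 20
Result: shared secret = 20.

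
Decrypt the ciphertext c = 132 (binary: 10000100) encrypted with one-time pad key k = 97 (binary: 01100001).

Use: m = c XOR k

Step 1: XOR ciphertext with key:
  Ciphertext: 10000100
  Key:        01100001
  XOR:        11100101
Step 2: Plaintext = 11100101 = 229 in decimal.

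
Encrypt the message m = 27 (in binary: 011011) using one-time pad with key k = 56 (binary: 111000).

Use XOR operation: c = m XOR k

Step 1: Write out the XOR operation bit by bit:
  Message: 011011
  Key:     111000
  XOR:     100011
Step 2: Convert to decimal: 100011 = 35.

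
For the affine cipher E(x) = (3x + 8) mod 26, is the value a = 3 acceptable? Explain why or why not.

Step 1: Compute gcd(3, 26).
Step 2: gcd(3, 26) = 1.
Since gcd = 1, 3 is coprime with 26, so it is a valid key.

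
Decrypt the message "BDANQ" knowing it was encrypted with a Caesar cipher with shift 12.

Step 1: Reverse the shift by subtracting 12 from each letter position.
  B (position 1) -> position (1-12) mod 26 = 15 -> P
  D (position 3) -> position (3-12) mod 26 = 17 -> R
  A (position 0) -> position (0-12) mod 26 = 14 -> O
  N (position 13) -> position (13-12) mod 26 = 1 -> B
  Q (position 16) -> position (16-12) mod 26 = 4 -> E
Decrypted message: PROBE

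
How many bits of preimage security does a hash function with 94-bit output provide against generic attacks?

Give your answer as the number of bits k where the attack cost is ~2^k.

Step 1: The hash has a 94-bit output.
Step 2: Preimage resistance means: given a digest h(x), it should be infeasible to find any input that hashes to it.
With a 94-bit output there are 2^94 possible digests, so a generic brute-force preimage search costs about 2^94 evaluations.
Step 3: Security level = 94 bits.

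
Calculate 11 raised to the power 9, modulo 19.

Step 1: Compute 11^9 mod 19 step by step, reducing modulo 19 at each step.
  11^1 mod 19 = 11
  11^2 mod 19 = (11 * 11) mod 19 = 7
  11^3 mod 19 = (7 * 11) mod 19 = 1
  11^4 mod 19 = (1 * 11) mod 19 = 11
  11^5 mod 19 = (11 * 11) mod 19 = 7
  11^6 mod 19 = (7 * 11) mod 19 = 1
  11^7 mod 19 = (1 * 11) mod 19 = 11
  11^8 mod 19 = (11 * 11) mod 19 = 7
  11^9 mod 19 = (7 * 11) mod 19 = 1
Step 2: Result = 1.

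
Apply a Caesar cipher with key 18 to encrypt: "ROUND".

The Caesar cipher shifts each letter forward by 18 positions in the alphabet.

Step 1: For each letter, shift forward by 18 positions (mod 26).
  R (position 17) -> position (17+18) mod 26 = 9 -> J
  O (position 14) -> position (14+18) mod 26 = 6 -> G
  U (position 20) -> position (20+18) mod 26 = 12 -> M
  N (position 13) -> position (13+18) mod 26 = 5 -> F
  D (position 3) -> position (3+18) mod 26 = 21 -> V
Result: JGMFV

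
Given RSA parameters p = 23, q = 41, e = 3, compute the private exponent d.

Step 1: n = 23 * 41 = 943.
Step 2: phi(n) = 22 * 40 = 880.
Step 3: Find d such that 3 * d = 1 (mod 880).
Step 4: d = 3^(-1) mod 880 = 587.
Verification: 3 * 587 = 1761 = 2 * 880 + 1.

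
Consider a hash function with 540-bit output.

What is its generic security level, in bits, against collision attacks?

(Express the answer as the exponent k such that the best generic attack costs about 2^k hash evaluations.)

Step 1: The hash has a 540-bit output.
Step 2: Collision resistance means it should be infeasible to find any x != y with h(x) = h(y).
By the birthday bound, a generic collision search succeeds after about sqrt(2^540) = 2^(540/2) = 2^270 evaluations.
Step 3: Security level = 270 bits.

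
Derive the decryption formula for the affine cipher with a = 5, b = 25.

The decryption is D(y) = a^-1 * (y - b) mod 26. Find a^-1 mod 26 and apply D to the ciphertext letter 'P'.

Step 1: Find a^-1, the modular inverse of 5 mod 26.
Step 2: We need 5 * a^-1 = 1 (mod 26).
Step 3: 5 * 21 = 105 = 4 * 26 + 1, so a^-1 = 21.
Step 4: D(y) = 21(y - 25) mod 26.
Step 5: Apply to 'P' (y = 15): D(15) = 21 * (15 - 25) mod 26 = 21 * -10 mod 26 = 24 -> 'Y'.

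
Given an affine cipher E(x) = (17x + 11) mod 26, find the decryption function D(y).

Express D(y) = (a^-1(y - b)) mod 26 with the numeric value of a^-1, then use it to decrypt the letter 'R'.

Step 1: Find a^-1, the modular inverse of 17 mod 26.
Step 2: We need 17 * a^-1 = 1 (mod 26).
Step 3: 17 * 23 = 391 = 15 * 26 + 1, so a^-1 = 23.
Step 4: D(y) = 23(y - 11) mod 26.
Step 5: Apply to 'R' (y = 17): D(17) = 23 * (17 - 11) mod 26 = 23 * 6 mod 26 = 8 -> 'I'.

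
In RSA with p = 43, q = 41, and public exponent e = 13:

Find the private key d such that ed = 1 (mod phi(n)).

Step 1: n = 43 * 41 = 1763.
Step 2: phi(n) = 42 * 40 = 1680.
Step 3: Find d such that 13 * d = 1 (mod 1680).
Step 4: d = 13^(-1) mod 1680 = 517.
Verification: 13 * 517 = 6721 = 4 * 1680 + 1.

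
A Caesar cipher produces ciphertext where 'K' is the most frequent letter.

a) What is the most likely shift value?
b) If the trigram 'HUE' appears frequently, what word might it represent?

Step 1: In English, 'E' is the most frequent letter (12.7%).
Step 2: The most frequent ciphertext letter is 'K' (position 10).
Step 3: Shift = (10 - 4) mod 26 = 6.
Step 4: Decrypt 'HUE' by shifting back 6:
  H -> B
  U -> O
  E -> Y
Step 5: 'HUE' decrypts to 'BOY'.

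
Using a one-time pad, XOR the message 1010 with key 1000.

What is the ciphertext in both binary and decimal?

Step 1: Write out the XOR operation bit by bit:
  Message: 1010
  Key:     1000
  XOR:     0010
Step 2: Convert to decimal: 0010 = 2.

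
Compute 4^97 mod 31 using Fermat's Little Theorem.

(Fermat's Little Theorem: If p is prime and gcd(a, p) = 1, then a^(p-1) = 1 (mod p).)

Step 1: Since 31 is prime, by Fermat's Little Theorem: 4^30 = 1 (mod 31).
Step 2: Reduce exponent: 97 mod 30 = 7.
Step 3: So 4^97 = 4^7 (mod 31).
Step 4: 4^7 mod 31 = 16.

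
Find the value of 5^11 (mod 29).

Step 1: Compute 5^11 mod 29 step by step, reducing modulo 29 at each step.
  5^1 mod 29 = 5
  5^2 mod 29 = (5 * 5) mod 29 = 25
  5^3 mod 29 = (25 * 5) mod 29 = 9
  5^4 mod 29 = (9 * 5) mod 29 = 16
  5^5 mod 29 = (16 * 5) mod 29 = 22
  5^6 mod 29 = (22 * 5) mod 29 = 23
  5^7 mod 29 = (23 * 5) mod 29 = 28
  5^8 mod 29 = (28 * 5) mod 29 = 24
  5^9 mod 29 = (24 * 5) mod 29 = 4
  5^10 mod 29 = (4 * 5) mod 29 = 20
  5^11 mod 29 = (20 * 5) mod 29 = 13
Step 2: Result = 13.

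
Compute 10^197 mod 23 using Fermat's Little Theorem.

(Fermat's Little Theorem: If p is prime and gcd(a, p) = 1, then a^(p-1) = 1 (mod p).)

Step 1: Since 23 is prime, by Fermat's Little Theorem: 10^22 = 1 (mod 23).
Step 2: Reduce exponent: 197 mod 22 = 21.
Step 3: So 10^197 = 10^21 (mod 23).
Step 4: 10^21 mod 23 = 7.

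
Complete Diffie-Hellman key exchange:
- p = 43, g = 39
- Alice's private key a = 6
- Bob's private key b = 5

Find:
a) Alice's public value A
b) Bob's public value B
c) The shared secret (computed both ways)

Step 1: A = g^a mod p = 39^6 mod 43 = 11.
Step 2: B = g^b mod p = 39^5 mod 43 = 8.
Step 3: Alice computes s = B^a mod p = 8^6 mod 43 = 16.
Step 4: Bob computes s = A^b mod p = 11^5 mod 43 = 16.
Both sides agree: shared secret = 16.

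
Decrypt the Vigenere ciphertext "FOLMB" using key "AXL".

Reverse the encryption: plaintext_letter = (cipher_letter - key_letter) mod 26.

Step 1: Extend key: AXLAX
Step 2: Decrypt each letter (c - k) mod 26:
  F(5) - A(0) = (5-0) mod 26 = 5 = F
  O(14) - X(23) = (14-23) mod 26 = 17 = R
  L(11) - L(11) = (11-11) mod 26 = 0 = A
  M(12) - A(0) = (12-0) mod 26 = 12 = M
  B(1) - X(23) = (1-23) mod 26 = 4 = E
Plaintext: FRAME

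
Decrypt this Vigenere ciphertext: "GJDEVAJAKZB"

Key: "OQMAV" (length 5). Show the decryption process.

Step 1: Key 'OQMAV' has length 5. Extended key: OQMAVOQMAVO
Step 2: Decrypt each position:
  G(6) - O(14) = 18 = S
  J(9) - Q(16) = 19 = T
  D(3) - M(12) = 17 = R
  E(4) - A(0) = 4 = E
  V(21) - V(21) = 0 = A
  A(0) - O(14) = 12 = M
  J(9) - Q(16) = 19 = T
  A(0) - M(12) = 14 = O
  K(10) - A(0) = 10 = K
  Z(25) - V(21) = 4 = E
  B(1) - O(14) = 13 = N
Plaintext: STREAMTOKEN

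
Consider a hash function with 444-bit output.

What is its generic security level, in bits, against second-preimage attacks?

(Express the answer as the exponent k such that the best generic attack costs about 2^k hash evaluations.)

Step 1: The hash has a 444-bit output.
Step 2: Second-preimage resistance means: given a specific input x, it should be infeasible to find a different y with h(y) = h(x).
With a 444-bit output, a generic search for a second preimage costs about 2^444 evaluations (each trial matches the fixed target with probability 2^-444).
Step 3: Security level = 444 bits.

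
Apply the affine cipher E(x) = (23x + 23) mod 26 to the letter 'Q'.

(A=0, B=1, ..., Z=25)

Step 1: Convert 'Q' to number: x = 16.
Step 2: E(16) = (23 * 16 + 23) mod 26 = 391 mod 26 = 1.
Step 3: Convert 1 back to letter: B.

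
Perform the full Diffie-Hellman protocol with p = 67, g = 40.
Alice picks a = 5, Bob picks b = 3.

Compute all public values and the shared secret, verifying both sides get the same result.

Step 1: A = g^a mod p = 40^5 mod 67 = 14.
Step 2: B = g^b mod p = 40^3 mod 67 = 15.
Step 3: Alice computes s = B^a mod p = 15^5 mod 67 = 64.
Step 4: Bob computes s = A^b mod p = 14^3 mod 67 = 64.
Both sides agree: shared secret = 64.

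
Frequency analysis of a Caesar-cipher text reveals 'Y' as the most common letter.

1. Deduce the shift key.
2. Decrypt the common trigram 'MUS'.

Step 1: In English, 'E' is the most frequent letter (12.7%).
Step 2: The most frequent ciphertext letter is 'Y' (position 24).
Step 3: Shift = (24 - 4) mod 26 = 20.
Step 4: Decrypt 'MUS' by shifting back 20:
  M -> S
  U -> A
  S -> Y
Step 5: 'MUS' decrypts to 'SAY'.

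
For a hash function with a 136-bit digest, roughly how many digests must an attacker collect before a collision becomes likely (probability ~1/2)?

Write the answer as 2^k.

Step 1: The birthday paradox gives collision probability ~50% after sqrt(2^n) = 2^(n/2) hashes.
Step 2: For 136-bit output: 2^(136/2) = 2^68.
Step 3: Approximately 2^68 hash computations needed.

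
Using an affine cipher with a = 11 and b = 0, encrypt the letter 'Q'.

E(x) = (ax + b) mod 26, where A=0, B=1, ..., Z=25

Step 1: Convert 'Q' to number: x = 16.
Step 2: E(16) = (11 * 16 + 0) mod 26 = 176 mod 26 = 20.
Step 3: Convert 20 back to letter: U.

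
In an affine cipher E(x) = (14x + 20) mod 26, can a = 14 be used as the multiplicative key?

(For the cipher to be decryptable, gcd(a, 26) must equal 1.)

Step 1: Compute gcd(14, 26).
Step 2: gcd(14, 26) = 2.
Since gcd = 2 != 1, 14 shares a common factor with 26, so it cannot be used.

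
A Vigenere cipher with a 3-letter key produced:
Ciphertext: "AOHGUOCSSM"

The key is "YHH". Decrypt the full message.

Step 1: Key 'YHH' has length 3. Extended key: YHHYHHYHHY
Step 2: Decrypt each position:
  A(0) - Y(24) = 2 = C
  O(14) - H(7) = 7 = H
  H(7) - H(7) = 0 = A
  G(6) - Y(24) = 8 = I
  U(20) - H(7) = 13 = N
  O(14) - H(7) = 7 = H
  C(2) - Y(24) = 4 = E
  S(18) - H(7) = 11 = L
  S(18) - H(7) = 11 = L
  M(12) - Y(24) = 14 = O
Plaintext: CHAINHELLO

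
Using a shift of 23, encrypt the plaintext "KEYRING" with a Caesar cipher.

Step 1: For each letter, shift forward by 23 positions (mod 26).
  K (position 10) -> position (10+23) mod 26 = 7 -> H
  E (position 4) -> position (4+23) mod 26 = 1 -> B
  Y (position 24) -> position (24+23) mod 26 = 21 -> V
  R (position 17) -> position (17+23) mod 26 = 14 -> O
  I (position 8) -> position (8+23) mod 26 = 5 -> F
  N (position 13) -> position (13+23) mod 26 = 10 -> K
  G (position 6) -> position (6+23) mod 26 = 3 -> D
Result: HBVOFKD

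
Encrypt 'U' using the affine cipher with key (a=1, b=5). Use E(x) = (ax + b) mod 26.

Step 1: Convert 'U' to number: x = 20.
Step 2: E(20) = (1 * 20 + 5) mod 26 = 25 mod 26 = 25.
Step 3: Convert 25 back to letter: Z.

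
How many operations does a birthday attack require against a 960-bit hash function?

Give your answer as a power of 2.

Step 1: The birthday paradox gives collision probability ~50% after sqrt(2^n) = 2^(n/2) hashes.
Step 2: For 960-bit output: 2^(960/2) = 2^480.
Step 3: Approximately 2^480 hash computations needed.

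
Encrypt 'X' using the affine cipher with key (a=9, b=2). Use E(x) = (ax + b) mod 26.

Step 1: Convert 'X' to number: x = 23.
Step 2: E(23) = (9 * 23 + 2) mod 26 = 209 mod 26 = 1.
Step 3: Convert 1 back to letter: B.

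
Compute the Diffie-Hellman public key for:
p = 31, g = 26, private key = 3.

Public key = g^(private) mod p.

Step 1: A = g^a mod p = 26^3 mod 31.
  26^1 mod 31 = 26
  26^2 mod 31 = (26 * 26) mod 31 = 25
  26^3 mod 31 = (25 * 26) mod 31 = 30
Result: A = 30.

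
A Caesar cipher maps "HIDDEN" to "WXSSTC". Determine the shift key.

Step 1: Compare first letters: H (position 7) -> W (position 22).
Step 2: Shift = (22 - 7) mod 26 = 15.
The shift value is 15.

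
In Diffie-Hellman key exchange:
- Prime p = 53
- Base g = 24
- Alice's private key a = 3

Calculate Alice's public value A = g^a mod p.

Step 1: A = g^a mod p = 24^3 mod 53.
  24^1 mod 53 = 24
  24^2 mod 53 = (24 * 24) mod 53 = 46
  24^3 mod 53 = (46 * 24) mod 53 = 44
Result: A = 44.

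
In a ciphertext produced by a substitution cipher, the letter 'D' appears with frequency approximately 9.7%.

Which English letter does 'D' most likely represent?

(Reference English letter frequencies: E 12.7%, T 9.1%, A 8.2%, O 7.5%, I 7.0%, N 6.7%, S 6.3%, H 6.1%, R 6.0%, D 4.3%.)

Step 1: The observed frequency is 9.7%.
Step 2: Compare with English frequencies:
  E: 12.7% (difference: 3.0%)
  T: 9.1% (difference: 0.6%) <-- closest
  A: 8.2% (difference: 1.5%)
  O: 7.5% (difference: 2.2%)
  I: 7.0% (difference: 2.7%)
  N: 6.7% (difference: 3.0%)
  S: 6.3% (difference: 3.4%)
  H: 6.1% (difference: 3.6%)
  R: 6.0% (difference: 3.7%)
  D: 4.3% (difference: 5.4%)
Step 3: 'D' most likely represents 'T' (frequency 9.1%).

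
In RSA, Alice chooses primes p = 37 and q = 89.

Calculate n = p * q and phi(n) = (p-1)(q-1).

Step 1: n = p * q = 37 * 89 = 3293.
Step 2: phi(n) = (p-1)(q-1) = 36 * 88 = 3168.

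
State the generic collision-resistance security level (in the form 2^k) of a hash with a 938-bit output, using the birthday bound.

Step 1: The birthday paradox gives collision probability ~50% after sqrt(2^n) = 2^(n/2) hashes.
Step 2: For 938-bit output: 2^(938/2) = 2^469.
Step 3: Approximately 2^469 hash computations needed.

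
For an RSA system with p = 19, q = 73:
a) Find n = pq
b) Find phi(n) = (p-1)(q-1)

Step 1: n = p * q = 19 * 73 = 1387.
Step 2: phi(n) = (p-1)(q-1) = 18 * 72 = 1296.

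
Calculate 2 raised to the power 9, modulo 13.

Step 1: Compute 2^9 mod 13 step by step, reducing modulo 13 at each step.
  2^1 mod 13 = 2
  2^2 mod 13 = (2 * 2) mod 13 = 4
  2^3 mod 13 = (4 * 2) mod 13 = 8
  2^4 mod 13 = (8 * 2) mod 13 = 3
  2^5 mod 13 = (3 * 2) mod 13 = 6
  2^6 mod 13 = (6 * 2) mod 13 = 12
  2^7 mod 13 = (12 * 2) mod 13 = 11
  2^8 mod 13 = (11 * 2) mod 13 = 9
  2^9 mod 13 = (9 * 2) mod 13 = 5
Step 2: Result = 5.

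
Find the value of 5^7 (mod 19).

Step 1: Compute 5^7 mod 19 step by step, reducing modulo 19 at each step.
  5^1 mod 19 = 5
  5^2 mod 19 = (5 * 5) mod 19 = 6
  5^3 mod 19 = (6 * 5) mod 19 = 11
  5^4 mod 19 = (11 * 5) mod 19 = 17
  5^5 mod 19 = (17 * 5) mod 19 = 9
  5^6 mod 19 = (9 * 5) mod 19 = 7
  5^7 mod 19 = (7 * 5) mod 19 = 16
Step 2: Result = 16.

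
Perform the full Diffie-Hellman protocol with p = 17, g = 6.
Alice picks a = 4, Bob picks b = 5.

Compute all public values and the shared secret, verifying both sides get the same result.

Step 1: A = g^a mod p = 6^4 mod 17 = 4.
Step 2: B = g^b mod p = 6^5 mod 17 = 7.
Step 3: Alice computes s = B^a mod p = 7^4 mod 17 = 4.
Step 4: Bob computes s = A^b mod p = 4^5 mod 17 = 4.
Both sides agree: shared secret = 4.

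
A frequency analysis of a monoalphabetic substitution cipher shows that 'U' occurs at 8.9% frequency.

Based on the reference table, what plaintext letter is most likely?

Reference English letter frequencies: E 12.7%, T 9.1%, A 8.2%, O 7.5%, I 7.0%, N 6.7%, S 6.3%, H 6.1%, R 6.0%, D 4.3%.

Step 1: The observed frequency is 8.9%.
Step 2: Compare with English frequencies:
  E: 12.7% (difference: 3.8%)
  T: 9.1% (difference: 0.2%) <-- closest
  A: 8.2% (difference: 0.7%)
  O: 7.5% (difference: 1.4%)
  I: 7.0% (difference: 1.9%)
  N: 6.7% (difference: 2.2%)
  S: 6.3% (difference: 2.6%)
  H: 6.1% (difference: 2.8%)
  R: 6.0% (difference: 2.9%)
  D: 4.3% (difference: 4.6%)
Step 3: 'U' most likely represents 'T' (frequency 9.1%).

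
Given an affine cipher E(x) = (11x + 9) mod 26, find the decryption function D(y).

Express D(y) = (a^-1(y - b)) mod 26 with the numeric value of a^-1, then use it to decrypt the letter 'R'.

Step 1: Find a^-1, the modular inverse of 11 mod 26.
Step 2: We need 11 * a^-1 = 1 (mod 26).
Step 3: 11 * 19 = 209 = 8 * 26 + 1, so a^-1 = 19.
Step 4: D(y) = 19(y - 9) mod 26.
Step 5: Apply to 'R' (y = 17): D(17) = 19 * (17 - 9) mod 26 = 19 * 8 mod 26 = 22 -> 'W'.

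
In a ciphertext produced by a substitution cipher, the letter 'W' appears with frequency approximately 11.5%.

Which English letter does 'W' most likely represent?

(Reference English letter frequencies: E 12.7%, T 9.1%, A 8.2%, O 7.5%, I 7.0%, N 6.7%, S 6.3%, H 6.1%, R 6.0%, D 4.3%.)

Step 1: The observed frequency is 11.5%.
Step 2: Compare with English frequencies:
  E: 12.7% (difference: 1.2%) <-- closest
  T: 9.1% (difference: 2.4%)
  A: 8.2% (difference: 3.3%)
  O: 7.5% (difference: 4.0%)
  I: 7.0% (difference: 4.5%)
  N: 6.7% (difference: 4.8%)
  S: 6.3% (difference: 5.2%)
  H: 6.1% (difference: 5.4%)
  R: 6.0% (difference: 5.5%)
  D: 4.3% (difference: 7.2%)
Step 3: 'W' most likely represents 'E' (frequency 12.7%).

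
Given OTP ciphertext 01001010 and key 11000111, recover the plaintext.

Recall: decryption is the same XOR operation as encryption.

Step 1: XOR ciphertext with key:
  Ciphertext: 01001010
  Key:        11000111
  XOR:        10001101
Step 2: Plaintext = 10001101 = 141 in decimal.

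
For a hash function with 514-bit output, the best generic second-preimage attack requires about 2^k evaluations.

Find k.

Step 1: The hash has a 514-bit output.
Step 2: Second-preimage resistance means: given a specific input x, it should be infeasible to find a different y with h(y) = h(x).
With a 514-bit output, a generic search for a second preimage costs about 2^514 evaluations (each trial matches the fixed target with probability 2^-514).
Step 3: Security level = 514 bits.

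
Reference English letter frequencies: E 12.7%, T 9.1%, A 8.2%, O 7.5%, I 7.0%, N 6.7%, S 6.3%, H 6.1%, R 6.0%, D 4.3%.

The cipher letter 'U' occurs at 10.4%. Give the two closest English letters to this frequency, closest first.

Step 1: Observed frequency of 'U' is 10.4%.
Step 2: Compute distances to each reference frequency and sort:
  T (9.1%): difference = 1.3% <-- BEST
  A (8.2%): difference = 2.2% <-- RUNNER-UP
  E (12.7%): difference = 2.3%
  O (7.5%): difference = 2.9%
  I (7.0%): difference = 3.4%
Step 3: Most likely is 'T' (9.1%, diff 1.3%); second most likely is 'A' (8.2%, diff 2.2%).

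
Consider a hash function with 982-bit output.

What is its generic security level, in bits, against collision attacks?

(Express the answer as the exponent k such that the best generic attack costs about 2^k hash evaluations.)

Step 1: The hash has a 982-bit output.
Step 2: Collision resistance means it should be infeasible to find any x != y with h(x) = h(y).
By the birthday bound, a generic collision search succeeds after about sqrt(2^982) = 2^(982/2) = 2^491 evaluations.
Step 3: Security level = 491 bits.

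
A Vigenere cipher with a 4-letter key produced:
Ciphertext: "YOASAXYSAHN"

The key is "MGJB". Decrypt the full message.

Step 1: Key 'MGJB' has length 4. Extended key: MGJBMGJBMGJ
Step 2: Decrypt each position:
  Y(24) - M(12) = 12 = M
  O(14) - G(6) = 8 = I
  A(0) - J(9) = 17 = R
  S(18) - B(1) = 17 = R
  A(0) - M(12) = 14 = O
  X(23) - G(6) = 17 = R
  Y(24) - J(9) = 15 = P
  S(18) - B(1) = 17 = R
  A(0) - M(12) = 14 = O
  H(7) - G(6) = 1 = B
  N(13) - J(9) = 4 = E
Plaintext: MIRRORPROBE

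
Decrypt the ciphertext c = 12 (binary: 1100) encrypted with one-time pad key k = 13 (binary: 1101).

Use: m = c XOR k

Step 1: XOR ciphertext with key:
  Ciphertext: 1100
  Key:        1101
  XOR:        0001
Step 2: Plaintext = 0001 = 1 in decimal.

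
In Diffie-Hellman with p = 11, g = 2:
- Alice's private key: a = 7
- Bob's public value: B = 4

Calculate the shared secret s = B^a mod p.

Step 1: s = B^a mod p = 4^7 mod 11.
  4^1 mod 11 = 4
  4^2 mod 11 = (4 * 4) mod 11 = 5
  4^3 mod 11 = (5 * 4) mod 11 = 9
  4^4 mod 11 = (9 * 4) mod 11 = 3
  4^5 mod 11 = (3 * 4) mod 11 = 1
  4^6 mod 11 = (1 * 4) mod 11 = 4
  4^7 mod 11 = (4 * 4) mod 11 = 5
Result: shared secret = 5.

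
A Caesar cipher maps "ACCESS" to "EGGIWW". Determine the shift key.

Step 1: Compare first letters: A (position 0) -> E (position 4).
Step 2: Shift = (4 - 0) mod 26 = 4.
The shift value is 4.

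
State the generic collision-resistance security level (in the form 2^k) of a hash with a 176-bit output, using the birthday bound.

Step 1: The birthday paradox gives collision probability ~50% after sqrt(2^n) = 2^(n/2) hashes.
Step 2: For 176-bit output: 2^(176/2) = 2^88.
Step 3: Approximately 2^88 hash computations needed.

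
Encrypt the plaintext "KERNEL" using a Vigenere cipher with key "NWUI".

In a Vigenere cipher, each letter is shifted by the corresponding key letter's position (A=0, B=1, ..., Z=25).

Step 1: Repeat key to match plaintext length:
  Plaintext: KERNEL
  Key:       NWUINW
Step 2: Encrypt each letter:
  K(10) + N(13) = (10+13) mod 26 = 23 = X
  E(4) + W(22) = (4+22) mod 26 = 0 = A
  R(17) + U(20) = (17+20) mod 26 = 11 = L
  N(13) + I(8) = (13+8) mod 26 = 21 = V
  E(4) + N(13) = (4+13) mod 26 = 17 = R
  L(11) + W(22) = (11+22) mod 26 = 7 = H
Ciphertext: XALVRH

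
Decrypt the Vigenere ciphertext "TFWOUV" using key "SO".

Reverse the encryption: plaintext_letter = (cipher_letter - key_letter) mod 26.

Step 1: Extend key: SOSOSO
Step 2: Decrypt each letter (c - k) mod 26:
  T(19) - S(18) = (19-18) mod 26 = 1 = B
  F(5) - O(14) = (5-14) mod 26 = 17 = R
  W(22) - S(18) = (22-18) mod 26 = 4 = E
  O(14) - O(14) = (14-14) mod 26 = 0 = A
  U(20) - S(18) = (20-18) mod 26 = 2 = C
  V(21) - O(14) = (21-14) mod 26 = 7 = H
Plaintext: BREACH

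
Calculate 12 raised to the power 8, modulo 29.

Step 1: Compute 12^8 mod 29 step by step, reducing modulo 29 at each step.
  12^1 mod 29 = 12
  12^2 mod 29 = (12 * 12) mod 29 = 28
  12^3 mod 29 = (28 * 12) mod 29 = 17
  12^4 mod 29 = (17 * 12) mod 29 = 1
  12^5 mod 29 = (1 * 12) mod 29 = 12
  12^6 mod 29 = (12 * 12) mod 29 = 28
  12^7 mod 29 = (28 * 12) mod 29 = 17
  12^8 mod 29 = (17 * 12) mod 29 = 1
Step 2: Result = 1.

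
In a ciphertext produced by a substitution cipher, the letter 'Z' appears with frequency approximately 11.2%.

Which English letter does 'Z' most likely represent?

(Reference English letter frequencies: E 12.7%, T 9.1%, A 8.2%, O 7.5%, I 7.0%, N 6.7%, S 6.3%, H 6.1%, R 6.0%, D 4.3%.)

Step 1: The observed frequency is 11.2%.
Step 2: Compare with English frequencies:
  E: 12.7% (difference: 1.5%) <-- closest
  T: 9.1% (difference: 2.1%)
  A: 8.2% (difference: 3.0%)
  O: 7.5% (difference: 3.7%)
  I: 7.0% (difference: 4.2%)
  N: 6.7% (difference: 4.5%)
  S: 6.3% (difference: 4.9%)
  H: 6.1% (difference: 5.1%)
  R: 6.0% (difference: 5.2%)
  D: 4.3% (difference: 6.9%)
Step 3: 'Z' most likely represents 'E' (frequency 12.7%).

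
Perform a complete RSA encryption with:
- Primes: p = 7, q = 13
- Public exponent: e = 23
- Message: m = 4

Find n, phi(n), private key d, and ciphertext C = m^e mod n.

Step 1: n = 7 * 13 = 91.
Step 2: phi(n) = (7-1)(13-1) = 6 * 12 = 72.
Step 3: Find d = 23^(-1) mod 72 = 47.
  Verify: 23 * 47 = 1081 = 1 (mod 72).
Step 4: C = 4^23 mod 91 = 23.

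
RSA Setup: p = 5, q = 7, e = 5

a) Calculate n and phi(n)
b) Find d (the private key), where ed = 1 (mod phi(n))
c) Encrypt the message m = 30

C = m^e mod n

Step 1: n = 5 * 7 = 35.
Step 2: phi(n) = (5-1)(7-1) = 4 * 6 = 24.
Step 3: Find d = 5^(-1) mod 24 = 5.
  Verify: 5 * 5 = 25 = 1 (mod 24).
Step 4: C = 30^5 mod 35 = 25.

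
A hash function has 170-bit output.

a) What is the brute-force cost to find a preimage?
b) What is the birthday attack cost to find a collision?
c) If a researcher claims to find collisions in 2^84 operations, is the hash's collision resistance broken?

Step 1: Preimage resistance requires brute-force of 2^170 operations.
Step 2: Collision resistance (birthday bound) = 2^(170/2) = 2^85.
Step 3: The claimed attack costs 2^84 operations.
Step 4: Since 2^84 < 2^85, the claimed attack beats the generic birthday bound, so collision resistance is broken.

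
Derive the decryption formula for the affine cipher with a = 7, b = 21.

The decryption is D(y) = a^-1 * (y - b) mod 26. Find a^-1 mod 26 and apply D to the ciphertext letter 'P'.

Step 1: Find a^-1, the modular inverse of 7 mod 26.
Step 2: We need 7 * a^-1 = 1 (mod 26).
Step 3: 7 * 15 = 105 = 4 * 26 + 1, so a^-1 = 15.
Step 4: D(y) = 15(y - 21) mod 26.
Step 5: Apply to 'P' (y = 15): D(15) = 15 * (15 - 21) mod 26 = 15 * -6 mod 26 = 14 -> 'O'.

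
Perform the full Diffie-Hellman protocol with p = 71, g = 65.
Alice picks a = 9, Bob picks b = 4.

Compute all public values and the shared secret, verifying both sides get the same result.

Step 1: A = g^a mod p = 65^9 mod 71 = 44.
Step 2: B = g^b mod p = 65^4 mod 71 = 18.
Step 3: Alice computes s = B^a mod p = 18^9 mod 71 = 6.
Step 4: Bob computes s = A^b mod p = 44^4 mod 71 = 6.
Both sides agree: shared secret = 6.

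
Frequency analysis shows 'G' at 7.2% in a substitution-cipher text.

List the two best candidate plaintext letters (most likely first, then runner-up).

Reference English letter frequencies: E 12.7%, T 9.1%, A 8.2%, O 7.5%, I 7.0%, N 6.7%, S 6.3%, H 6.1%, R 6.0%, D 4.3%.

Step 1: Observed frequency of 'G' is 7.2%.
Step 2: Compute distances to each reference frequency and sort:
  I (7.0%): difference = 0.2% <-- BEST
  O (7.5%): difference = 0.3% <-- RUNNER-UP
  N (6.7%): difference = 0.5%
  S (6.3%): difference = 0.9%
  A (8.2%): difference = 1.0%
Step 3: Most likely is 'I' (7.0%, diff 0.2%); second most likely is 'O' (7.5%, diff 0.3%).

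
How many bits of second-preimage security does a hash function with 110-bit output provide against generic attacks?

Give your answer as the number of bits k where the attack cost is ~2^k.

Step 1: The hash has a 110-bit output.
Step 2: Second-preimage resistance means: given a specific input x, it should be infeasible to find a different y with h(y) = h(x).
With a 110-bit output, a generic search for a second preimage costs about 2^110 evaluations (each trial matches the fixed target with probability 2^-110).
Step 3: Security level = 110 bits.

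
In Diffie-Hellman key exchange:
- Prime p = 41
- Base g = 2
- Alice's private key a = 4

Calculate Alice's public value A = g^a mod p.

Step 1: A = g^a mod p = 2^4 mod 41.
  2^1 mod 41 = 2
  2^2 mod 41 = (2 * 2) mod 41 = 4
  2^3 mod 41 = (4 * 2) mod 41 = 8
  2^4 mod 41 = (8 * 2) mod 41 = 16
Result: A = 16.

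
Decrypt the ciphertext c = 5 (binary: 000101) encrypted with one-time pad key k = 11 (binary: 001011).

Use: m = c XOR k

Step 1: XOR ciphertext with key:
  Ciphertext: 000101
  Key:        001011
  XOR:        001110
Step 2: Plaintext = 001110 = 14 in decimal.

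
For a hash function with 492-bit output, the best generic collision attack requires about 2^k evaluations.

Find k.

Step 1: The hash has a 492-bit output.
Step 2: Collision resistance means it should be infeasible to find any x != y with h(x) = h(y).
By the birthday bound, a generic collision search succeeds after about sqrt(2^492) = 2^(492/2) = 2^246 evaluations.
Step 3: Security level = 246 bits.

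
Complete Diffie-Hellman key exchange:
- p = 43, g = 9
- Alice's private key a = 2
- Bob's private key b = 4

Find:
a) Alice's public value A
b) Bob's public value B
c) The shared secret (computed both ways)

Step 1: A = g^a mod p = 9^2 mod 43 = 38.
Step 2: B = g^b mod p = 9^4 mod 43 = 25.
Step 3: Alice computes s = B^a mod p = 25^2 mod 43 = 23.
Step 4: Bob computes s = A^b mod p = 38^4 mod 43 = 23.
Both sides agree: shared secret = 23.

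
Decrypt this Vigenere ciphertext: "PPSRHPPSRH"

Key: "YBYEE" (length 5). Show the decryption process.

Step 1: Key 'YBYEE' has length 5. Extended key: YBYEEYBYEE
Step 2: Decrypt each position:
  P(15) - Y(24) = 17 = R
  P(15) - B(1) = 14 = O
  S(18) - Y(24) = 20 = U
  R(17) - E(4) = 13 = N
  H(7) - E(4) = 3 = D
  P(15) - Y(24) = 17 = R
  P(15) - B(1) = 14 = O
  S(18) - Y(24) = 20 = U
  R(17) - E(4) = 13 = N
  H(7) - E(4) = 3 = D
Plaintext: ROUNDROUND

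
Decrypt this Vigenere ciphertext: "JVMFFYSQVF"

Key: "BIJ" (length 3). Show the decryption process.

Step 1: Key 'BIJ' has length 3. Extended key: BIJBIJBIJB
Step 2: Decrypt each position:
  J(9) - B(1) = 8 = I
  V(21) - I(8) = 13 = N
  M(12) - J(9) = 3 = D
  F(5) - B(1) = 4 = E
  F(5) - I(8) = 23 = X
  Y(24) - J(9) = 15 = P
  S(18) - B(1) = 17 = R
  Q(16) - I(8) = 8 = I
  V(21) - J(9) = 12 = M
  F(5) - B(1) = 4 = E
Plaintext: INDEXPRIME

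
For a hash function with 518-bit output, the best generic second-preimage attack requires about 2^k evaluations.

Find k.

Step 1: The hash has a 518-bit output.
Step 2: Second-preimage resistance means: given a specific input x, it should be infeasible to find a different y with h(y) = h(x).
With a 518-bit output, a generic search for a second preimage costs about 2^518 evaluations (each trial matches the fixed target with probability 2^-518).
Step 3: Security level = 518 bits.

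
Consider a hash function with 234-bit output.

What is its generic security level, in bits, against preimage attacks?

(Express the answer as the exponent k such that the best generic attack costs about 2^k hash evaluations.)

Step 1: The hash has a 234-bit output.
Step 2: Preimage resistance means: given a digest h(x), it should be infeasible to find any input that hashes to it.
With a 234-bit output there are 2^234 possible digests, so a generic brute-force preimage search costs about 2^234 evaluations.
Step 3: Security level = 234 bits.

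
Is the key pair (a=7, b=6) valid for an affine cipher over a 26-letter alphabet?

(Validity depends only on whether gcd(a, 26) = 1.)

Step 1: Compute gcd(7, 26).
Step 2: gcd(7, 26) = 1.
Since gcd = 1, 7 is coprime with 26, so it is a valid key.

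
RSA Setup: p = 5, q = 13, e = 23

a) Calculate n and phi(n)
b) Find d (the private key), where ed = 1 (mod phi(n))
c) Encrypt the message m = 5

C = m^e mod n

Step 1: n = 5 * 13 = 65.
Step 2: phi(n) = (5-1)(13-1) = 4 * 12 = 48.
Step 3: Find d = 23^(-1) mod 48 = 23.
  Verify: 23 * 23 = 529 = 1 (mod 48).
Step 4: C = 5^23 mod 65 = 60.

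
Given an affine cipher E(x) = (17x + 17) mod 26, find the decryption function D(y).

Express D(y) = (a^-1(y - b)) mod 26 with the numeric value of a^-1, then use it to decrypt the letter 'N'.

Step 1: Find a^-1, the modular inverse of 17 mod 26.
Step 2: We need 17 * a^-1 = 1 (mod 26).
Step 3: 17 * 23 = 391 = 15 * 26 + 1, so a^-1 = 23.
Step 4: D(y) = 23(y - 17) mod 26.
Step 5: Apply to 'N' (y = 13): D(13) = 23 * (13 - 17) mod 26 = 23 * -4 mod 26 = 12 -> 'M'.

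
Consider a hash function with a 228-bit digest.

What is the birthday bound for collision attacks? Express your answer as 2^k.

Step 1: The birthday paradox gives collision probability ~50% after sqrt(2^n) = 2^(n/2) hashes.
Step 2: For 228-bit output: 2^(228/2) = 2^114.
Step 3: Approximately 2^114 hash computations needed.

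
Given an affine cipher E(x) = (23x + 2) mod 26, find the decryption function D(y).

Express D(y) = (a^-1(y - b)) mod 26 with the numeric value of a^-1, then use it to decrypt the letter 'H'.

Step 1: Find a^-1, the modular inverse of 23 mod 26.
Step 2: We need 23 * a^-1 = 1 (mod 26).
Step 3: 23 * 17 = 391 = 15 * 26 + 1, so a^-1 = 17.
Step 4: D(y) = 17(y - 2) mod 26.
Step 5: Apply to 'H' (y = 7): D(7) = 17 * (7 - 2) mod 26 = 17 * 5 mod 26 = 7 -> 'H'.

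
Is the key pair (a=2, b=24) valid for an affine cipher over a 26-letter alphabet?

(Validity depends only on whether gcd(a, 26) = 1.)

Step 1: Compute gcd(2, 26).
Step 2: gcd(2, 26) = 2.
Since gcd = 2 != 1, 2 shares a common factor with 26, so it cannot be used.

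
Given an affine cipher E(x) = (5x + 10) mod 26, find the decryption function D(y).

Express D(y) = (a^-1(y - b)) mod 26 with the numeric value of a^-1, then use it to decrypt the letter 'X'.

Step 1: Find a^-1, the modular inverse of 5 mod 26.
Step 2: We need 5 * a^-1 = 1 (mod 26).
Step 3: 5 * 21 = 105 = 4 * 26 + 1, so a^-1 = 21.
Step 4: D(y) = 21(y - 10) mod 26.
Step 5: Apply to 'X' (y = 23): D(23) = 21 * (23 - 10) mod 26 = 21 * 13 mod 26 = 13 -> 'N'.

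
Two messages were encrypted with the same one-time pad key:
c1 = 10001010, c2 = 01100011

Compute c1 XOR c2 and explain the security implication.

Step 1: c1 XOR c2 = (m1 XOR k) XOR (m2 XOR k).
Step 2: By XOR associativity/commutativity: = m1 XOR m2 XOR k XOR k = m1 XOR m2.
Step 3: 10001010 XOR 01100011 = 11101001 = 233.
Step 4: The key cancels out! An attacker learns m1 XOR m2 = 233, revealing the relationship between plaintexts.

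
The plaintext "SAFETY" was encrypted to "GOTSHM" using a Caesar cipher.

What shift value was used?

Step 1: Compare first letters: S (position 18) -> G (position 6).
Step 2: Shift = (6 - 18) mod 26 = 14.
The shift value is 14.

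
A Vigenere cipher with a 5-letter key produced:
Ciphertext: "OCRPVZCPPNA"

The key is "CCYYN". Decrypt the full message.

Step 1: Key 'CCYYN' has length 5. Extended key: CCYYNCCYYNC
Step 2: Decrypt each position:
  O(14) - C(2) = 12 = M
  C(2) - C(2) = 0 = A
  R(17) - Y(24) = 19 = T
  P(15) - Y(24) = 17 = R
  V(21) - N(13) = 8 = I
  Z(25) - C(2) = 23 = X
  C(2) - C(2) = 0 = A
  P(15) - Y(24) = 17 = R
  P(15) - Y(24) = 17 = R
  N(13) - N(13) = 0 = A
  A(0) - C(2) = 24 = Y
Plaintext: MATRIXARRAY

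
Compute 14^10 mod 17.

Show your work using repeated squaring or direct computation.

Step 1: Compute 14^10 mod 17 step by step, reducing modulo 17 at each step.
  14^1 mod 17 = 14
  14^2 mod 17 = (14 * 14) mod 17 = 9
  14^3 mod 17 = (9 * 14) mod 17 = 7
  14^4 mod 17 = (7 * 14) mod 17 = 13
  14^5 mod 17 = (13 * 14) mod 17 = 12
  14^6 mod 17 = (12 * 14) mod 17 = 15
  14^7 mod 17 = (15 * 14) mod 17 = 6
  14^8 mod 17 = (6 * 14) mod 17 = 16
  14^9 mod 17 = (16 * 14) mod 17 = 3
  14^10 mod 17 = (3 * 14) mod 17 = 8
Step 2: Result = 8.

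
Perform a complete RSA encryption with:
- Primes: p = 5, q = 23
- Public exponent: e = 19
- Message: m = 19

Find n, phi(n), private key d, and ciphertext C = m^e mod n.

Step 1: n = 5 * 23 = 115.
Step 2: phi(n) = (5-1)(23-1) = 4 * 22 = 88.
Step 3: Find d = 19^(-1) mod 88 = 51.
  Verify: 19 * 51 = 969 = 1 (mod 88).
Step 4: C = 19^19 mod 115 = 14.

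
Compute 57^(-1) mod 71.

Step 1: We need x such that 57 * x = 1 (mod 71).
Step 2: Using the extended Euclidean algorithm or trial:
  57 * 5 = 285 = 4 * 71 + 1.
Step 3: Since 285 mod 71 = 1, the inverse is x = 5.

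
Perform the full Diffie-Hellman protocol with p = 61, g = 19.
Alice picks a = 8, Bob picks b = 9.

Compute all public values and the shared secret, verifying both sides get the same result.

Step 1: A = g^a mod p = 19^8 mod 61 = 15.
Step 2: B = g^b mod p = 19^9 mod 61 = 41.
Step 3: Alice computes s = B^a mod p = 41^8 mod 61 = 9.
Step 4: Bob computes s = A^b mod p = 15^9 mod 61 = 9.
Both sides agree: shared secret = 9.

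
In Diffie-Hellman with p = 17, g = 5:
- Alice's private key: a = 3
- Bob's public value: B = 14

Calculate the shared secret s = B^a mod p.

Step 1: s = B^a mod p = 14^3 mod 17.
  14^1 mod 17 = 14
  14^2 mod 17 = (14 * 14) mod 17 = 9
  14^3 mod 17 = (9 * 14) mod 17 = 7
Result: shared secret = 7.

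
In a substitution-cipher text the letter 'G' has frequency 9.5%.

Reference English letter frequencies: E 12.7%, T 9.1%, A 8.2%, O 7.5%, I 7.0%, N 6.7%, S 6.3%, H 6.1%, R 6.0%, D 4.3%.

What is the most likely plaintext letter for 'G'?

Step 1: The observed frequency is 9.5%.
Step 2: Compare with English frequencies:
  E: 12.7% (difference: 3.2%)
  T: 9.1% (difference: 0.4%) <-- closest
  A: 8.2% (difference: 1.3%)
  O: 7.5% (difference: 2.0%)
  I: 7.0% (difference: 2.5%)
  N: 6.7% (difference: 2.8%)
  S: 6.3% (difference: 3.2%)
  H: 6.1% (difference: 3.4%)
  R: 6.0% (difference: 3.5%)
  D: 4.3% (difference: 5.2%)
Step 3: 'G' most likely represents 'T' (frequency 9.1%).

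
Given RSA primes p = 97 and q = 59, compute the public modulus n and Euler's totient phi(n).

Step 1: n = p * q = 97 * 59 = 5723.
Step 2: phi(n) = (p-1)(q-1) = 96 * 58 = 5568.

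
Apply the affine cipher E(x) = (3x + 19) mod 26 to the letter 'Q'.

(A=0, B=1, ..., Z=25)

Step 1: Convert 'Q' to number: x = 16.
Step 2: E(16) = (3 * 16 + 19) mod 26 = 67 mod 26 = 15.
Step 3: Convert 15 back to letter: P.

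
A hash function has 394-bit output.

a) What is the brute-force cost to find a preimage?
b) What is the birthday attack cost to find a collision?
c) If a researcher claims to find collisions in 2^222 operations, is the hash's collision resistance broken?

Step 1: Preimage resistance requires brute-force of 2^394 operations.
Step 2: Collision resistance (birthday bound) = 2^(394/2) = 2^197.
Step 3: The claimed attack costs 2^222 operations.
Step 4: Since 2^222 >= 2^197, the claimed attack is no faster than the generic birthday attack, so this does not break collision resistance.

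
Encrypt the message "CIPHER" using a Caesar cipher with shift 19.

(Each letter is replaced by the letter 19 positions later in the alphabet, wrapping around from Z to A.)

Step 1: For each letter, shift forward by 19 positions (mod 26).
  C (position 2) -> position (2+19) mod 26 = 21 -> V
  I (position 8) -> position (8+19) mod 26 = 1 -> B
  P (position 15) -> position (15+19) mod 26 = 8 -> I
  H (position 7) -> position (7+19) mod 26 = 0 -> A
  E (position 4) -> position (4+19) mod 26 = 23 -> X
  R (position 17) -> position (17+19) mod 26 = 10 -> K
Result: VBIAXK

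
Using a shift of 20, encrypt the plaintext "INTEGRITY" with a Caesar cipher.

Step 1: For each letter, shift forward by 20 positions (mod 26).
  I (position 8) -> position (8+20) mod 26 = 2 -> C
  N (position 13) -> position (13+20) mod 26 = 7 -> H
  T (position 19) -> position (19+20) mod 26 = 13 -> N
  E (position 4) -> position (4+20) mod 26 = 24 -> Y
  G (position 6) -> position (6+20) mod 26 = 0 -> A
  R (position 17) -> position (17+20) mod 26 = 11 -> L
  I (position 8) -> position (8+20) mod 26 = 2 -> C
  T (position 19) -> position (19+20) mod 26 = 13 -> N
  Y (position 24) -> position (24+20) mod 26 = 18 -> S
Result: CHNYALCNS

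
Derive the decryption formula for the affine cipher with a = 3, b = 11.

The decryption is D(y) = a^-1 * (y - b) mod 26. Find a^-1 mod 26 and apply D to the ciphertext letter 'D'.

Step 1: Find a^-1, the modular inverse of 3 mod 26.
Step 2: We need 3 * a^-1 = 1 (mod 26).
Step 3: 3 * 9 = 27 = 1 * 26 + 1, so a^-1 = 9.
Step 4: D(y) = 9(y - 11) mod 26.
Step 5: Apply to 'D' (y = 3): D(3) = 9 * (3 - 11) mod 26 = 9 * -8 mod 26 = 6 -> 'G'.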